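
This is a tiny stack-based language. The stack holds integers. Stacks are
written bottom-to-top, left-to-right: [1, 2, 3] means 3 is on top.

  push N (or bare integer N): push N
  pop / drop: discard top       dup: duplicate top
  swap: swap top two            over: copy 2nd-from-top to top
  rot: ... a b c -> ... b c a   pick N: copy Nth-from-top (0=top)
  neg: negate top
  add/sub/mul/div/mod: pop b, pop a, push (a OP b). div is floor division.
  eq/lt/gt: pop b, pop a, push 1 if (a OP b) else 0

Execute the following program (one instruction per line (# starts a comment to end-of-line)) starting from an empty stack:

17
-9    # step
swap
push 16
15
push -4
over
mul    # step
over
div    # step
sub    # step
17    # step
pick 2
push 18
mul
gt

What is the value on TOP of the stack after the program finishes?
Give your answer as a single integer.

Answer: 0

Derivation:
After 'push 17': [17]
After 'push -9': [17, -9]
After 'swap': [-9, 17]
After 'push 16': [-9, 17, 16]
After 'push 15': [-9, 17, 16, 15]
After 'push -4': [-9, 17, 16, 15, -4]
After 'over': [-9, 17, 16, 15, -4, 15]
After 'mul': [-9, 17, 16, 15, -60]
After 'over': [-9, 17, 16, 15, -60, 15]
After 'div': [-9, 17, 16, 15, -4]
After 'sub': [-9, 17, 16, 19]
After 'push 17': [-9, 17, 16, 19, 17]
After 'pick 2': [-9, 17, 16, 19, 17, 16]
After 'push 18': [-9, 17, 16, 19, 17, 16, 18]
After 'mul': [-9, 17, 16, 19, 17, 288]
After 'gt': [-9, 17, 16, 19, 0]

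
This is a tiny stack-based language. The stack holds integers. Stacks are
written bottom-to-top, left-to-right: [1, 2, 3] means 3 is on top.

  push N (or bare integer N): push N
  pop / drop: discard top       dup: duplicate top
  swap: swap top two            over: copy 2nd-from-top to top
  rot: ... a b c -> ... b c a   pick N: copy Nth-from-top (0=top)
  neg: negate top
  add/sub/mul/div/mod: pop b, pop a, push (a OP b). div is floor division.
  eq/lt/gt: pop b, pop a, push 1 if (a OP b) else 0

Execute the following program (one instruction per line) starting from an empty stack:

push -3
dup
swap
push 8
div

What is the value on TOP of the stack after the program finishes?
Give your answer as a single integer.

Answer: -1

Derivation:
After 'push -3': [-3]
After 'dup': [-3, -3]
After 'swap': [-3, -3]
After 'push 8': [-3, -3, 8]
After 'div': [-3, -1]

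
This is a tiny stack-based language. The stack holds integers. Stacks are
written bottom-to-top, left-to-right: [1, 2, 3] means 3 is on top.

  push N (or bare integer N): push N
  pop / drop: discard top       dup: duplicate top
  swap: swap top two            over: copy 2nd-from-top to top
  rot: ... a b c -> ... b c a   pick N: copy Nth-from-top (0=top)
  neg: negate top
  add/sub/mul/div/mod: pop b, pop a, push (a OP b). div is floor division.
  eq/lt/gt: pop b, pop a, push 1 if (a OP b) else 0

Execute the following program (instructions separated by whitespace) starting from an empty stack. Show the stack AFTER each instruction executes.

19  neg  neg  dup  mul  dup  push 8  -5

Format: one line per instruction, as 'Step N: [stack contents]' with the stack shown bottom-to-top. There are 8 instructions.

Step 1: [19]
Step 2: [-19]
Step 3: [19]
Step 4: [19, 19]
Step 5: [361]
Step 6: [361, 361]
Step 7: [361, 361, 8]
Step 8: [361, 361, 8, -5]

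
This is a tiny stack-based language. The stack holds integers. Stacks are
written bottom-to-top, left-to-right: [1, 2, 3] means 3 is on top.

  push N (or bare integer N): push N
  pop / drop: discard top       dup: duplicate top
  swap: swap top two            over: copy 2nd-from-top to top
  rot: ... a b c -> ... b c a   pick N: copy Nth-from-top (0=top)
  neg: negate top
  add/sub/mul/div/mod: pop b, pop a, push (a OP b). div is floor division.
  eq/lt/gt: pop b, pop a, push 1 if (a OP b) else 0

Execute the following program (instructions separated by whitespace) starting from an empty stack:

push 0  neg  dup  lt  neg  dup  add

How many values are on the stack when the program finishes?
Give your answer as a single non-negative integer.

Answer: 1

Derivation:
After 'push 0': stack = [0] (depth 1)
After 'neg': stack = [0] (depth 1)
After 'dup': stack = [0, 0] (depth 2)
After 'lt': stack = [0] (depth 1)
After 'neg': stack = [0] (depth 1)
After 'dup': stack = [0, 0] (depth 2)
After 'add': stack = [0] (depth 1)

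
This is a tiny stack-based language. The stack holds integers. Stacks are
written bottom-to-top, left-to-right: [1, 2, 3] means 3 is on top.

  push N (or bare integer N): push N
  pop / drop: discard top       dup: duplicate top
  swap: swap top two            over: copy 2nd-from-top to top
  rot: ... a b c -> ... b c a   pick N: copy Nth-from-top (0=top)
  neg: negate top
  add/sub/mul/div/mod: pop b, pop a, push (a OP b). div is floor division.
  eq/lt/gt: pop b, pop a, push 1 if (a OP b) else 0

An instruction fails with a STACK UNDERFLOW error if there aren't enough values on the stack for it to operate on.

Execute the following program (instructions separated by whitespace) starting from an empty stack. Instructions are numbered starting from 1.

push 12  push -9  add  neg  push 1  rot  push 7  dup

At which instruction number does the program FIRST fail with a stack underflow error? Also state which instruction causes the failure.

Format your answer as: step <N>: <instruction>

Answer: step 6: rot

Derivation:
Step 1 ('push 12'): stack = [12], depth = 1
Step 2 ('push -9'): stack = [12, -9], depth = 2
Step 3 ('add'): stack = [3], depth = 1
Step 4 ('neg'): stack = [-3], depth = 1
Step 5 ('push 1'): stack = [-3, 1], depth = 2
Step 6 ('rot'): needs 3 value(s) but depth is 2 — STACK UNDERFLOW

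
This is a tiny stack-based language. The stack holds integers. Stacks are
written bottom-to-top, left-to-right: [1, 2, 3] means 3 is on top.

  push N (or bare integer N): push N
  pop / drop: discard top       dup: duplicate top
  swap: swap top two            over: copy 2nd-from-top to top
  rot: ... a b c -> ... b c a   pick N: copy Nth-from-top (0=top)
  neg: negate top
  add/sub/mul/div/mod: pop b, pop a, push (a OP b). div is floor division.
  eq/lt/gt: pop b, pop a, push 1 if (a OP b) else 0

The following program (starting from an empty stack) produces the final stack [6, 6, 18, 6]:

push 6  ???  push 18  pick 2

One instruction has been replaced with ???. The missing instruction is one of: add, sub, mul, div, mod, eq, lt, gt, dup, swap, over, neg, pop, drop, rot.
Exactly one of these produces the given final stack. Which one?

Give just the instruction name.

Stack before ???: [6]
Stack after ???:  [6, 6]
The instruction that transforms [6] -> [6, 6] is: dup

Answer: dup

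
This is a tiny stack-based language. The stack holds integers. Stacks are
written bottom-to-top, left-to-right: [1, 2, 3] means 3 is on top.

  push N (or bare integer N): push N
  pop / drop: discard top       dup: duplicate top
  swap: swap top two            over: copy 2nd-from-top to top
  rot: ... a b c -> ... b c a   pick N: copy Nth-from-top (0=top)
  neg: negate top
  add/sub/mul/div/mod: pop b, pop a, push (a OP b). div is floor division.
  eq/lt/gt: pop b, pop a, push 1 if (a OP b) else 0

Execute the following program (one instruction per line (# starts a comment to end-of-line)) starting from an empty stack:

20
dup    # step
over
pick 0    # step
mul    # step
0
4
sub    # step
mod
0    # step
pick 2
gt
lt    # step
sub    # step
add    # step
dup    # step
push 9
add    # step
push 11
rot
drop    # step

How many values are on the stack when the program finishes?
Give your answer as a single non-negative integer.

Answer: 2

Derivation:
After 'push 20': stack = [20] (depth 1)
After 'dup': stack = [20, 20] (depth 2)
After 'over': stack = [20, 20, 20] (depth 3)
After 'pick 0': stack = [20, 20, 20, 20] (depth 4)
After 'mul': stack = [20, 20, 400] (depth 3)
After 'push 0': stack = [20, 20, 400, 0] (depth 4)
After 'push 4': stack = [20, 20, 400, 0, 4] (depth 5)
After 'sub': stack = [20, 20, 400, -4] (depth 4)
After 'mod': stack = [20, 20, 0] (depth 3)
After 'push 0': stack = [20, 20, 0, 0] (depth 4)
  ...
After 'gt': stack = [20, 20, 0, 0] (depth 4)
After 'lt': stack = [20, 20, 0] (depth 3)
After 'sub': stack = [20, 20] (depth 2)
After 'add': stack = [40] (depth 1)
After 'dup': stack = [40, 40] (depth 2)
After 'push 9': stack = [40, 40, 9] (depth 3)
After 'add': stack = [40, 49] (depth 2)
After 'push 11': stack = [40, 49, 11] (depth 3)
After 'rot': stack = [49, 11, 40] (depth 3)
After 'drop': stack = [49, 11] (depth 2)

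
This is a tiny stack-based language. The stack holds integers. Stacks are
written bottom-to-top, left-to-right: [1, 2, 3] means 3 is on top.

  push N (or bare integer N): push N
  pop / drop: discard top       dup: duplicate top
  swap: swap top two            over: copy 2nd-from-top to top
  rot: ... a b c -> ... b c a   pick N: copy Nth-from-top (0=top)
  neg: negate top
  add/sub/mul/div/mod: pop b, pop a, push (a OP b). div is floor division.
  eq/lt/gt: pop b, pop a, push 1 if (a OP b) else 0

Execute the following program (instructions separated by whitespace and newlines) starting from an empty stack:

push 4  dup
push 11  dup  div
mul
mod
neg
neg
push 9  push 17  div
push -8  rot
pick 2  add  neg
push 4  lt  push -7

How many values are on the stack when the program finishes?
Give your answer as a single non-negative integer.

Answer: 4

Derivation:
After 'push 4': stack = [4] (depth 1)
After 'dup': stack = [4, 4] (depth 2)
After 'push 11': stack = [4, 4, 11] (depth 3)
After 'dup': stack = [4, 4, 11, 11] (depth 4)
After 'div': stack = [4, 4, 1] (depth 3)
After 'mul': stack = [4, 4] (depth 2)
After 'mod': stack = [0] (depth 1)
After 'neg': stack = [0] (depth 1)
After 'neg': stack = [0] (depth 1)
After 'push 9': stack = [0, 9] (depth 2)
After 'push 17': stack = [0, 9, 17] (depth 3)
After 'div': stack = [0, 0] (depth 2)
After 'push -8': stack = [0, 0, -8] (depth 3)
After 'rot': stack = [0, -8, 0] (depth 3)
After 'pick 2': stack = [0, -8, 0, 0] (depth 4)
After 'add': stack = [0, -8, 0] (depth 3)
After 'neg': stack = [0, -8, 0] (depth 3)
After 'push 4': stack = [0, -8, 0, 4] (depth 4)
After 'lt': stack = [0, -8, 1] (depth 3)
After 'push -7': stack = [0, -8, 1, -7] (depth 4)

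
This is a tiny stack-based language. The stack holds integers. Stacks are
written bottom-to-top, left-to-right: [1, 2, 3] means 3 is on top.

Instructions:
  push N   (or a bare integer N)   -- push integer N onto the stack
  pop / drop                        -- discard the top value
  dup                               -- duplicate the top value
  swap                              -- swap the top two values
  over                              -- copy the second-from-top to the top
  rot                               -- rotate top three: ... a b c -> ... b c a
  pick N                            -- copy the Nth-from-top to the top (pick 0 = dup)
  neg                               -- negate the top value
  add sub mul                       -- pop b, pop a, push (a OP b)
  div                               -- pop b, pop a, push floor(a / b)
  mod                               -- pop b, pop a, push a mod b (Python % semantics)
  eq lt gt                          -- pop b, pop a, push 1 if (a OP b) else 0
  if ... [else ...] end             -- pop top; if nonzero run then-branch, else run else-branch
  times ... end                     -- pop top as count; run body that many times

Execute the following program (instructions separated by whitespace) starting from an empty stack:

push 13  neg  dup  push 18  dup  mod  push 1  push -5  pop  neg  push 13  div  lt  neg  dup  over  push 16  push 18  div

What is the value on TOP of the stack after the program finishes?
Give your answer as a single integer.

After 'push 13': [13]
After 'neg': [-13]
After 'dup': [-13, -13]
After 'push 18': [-13, -13, 18]
After 'dup': [-13, -13, 18, 18]
After 'mod': [-13, -13, 0]
After 'push 1': [-13, -13, 0, 1]
After 'push -5': [-13, -13, 0, 1, -5]
After 'pop': [-13, -13, 0, 1]
After 'neg': [-13, -13, 0, -1]
After 'push 13': [-13, -13, 0, -1, 13]
After 'div': [-13, -13, 0, -1]
After 'lt': [-13, -13, 0]
After 'neg': [-13, -13, 0]
After 'dup': [-13, -13, 0, 0]
After 'over': [-13, -13, 0, 0, 0]
After 'push 16': [-13, -13, 0, 0, 0, 16]
After 'push 18': [-13, -13, 0, 0, 0, 16, 18]
After 'div': [-13, -13, 0, 0, 0, 0]

Answer: 0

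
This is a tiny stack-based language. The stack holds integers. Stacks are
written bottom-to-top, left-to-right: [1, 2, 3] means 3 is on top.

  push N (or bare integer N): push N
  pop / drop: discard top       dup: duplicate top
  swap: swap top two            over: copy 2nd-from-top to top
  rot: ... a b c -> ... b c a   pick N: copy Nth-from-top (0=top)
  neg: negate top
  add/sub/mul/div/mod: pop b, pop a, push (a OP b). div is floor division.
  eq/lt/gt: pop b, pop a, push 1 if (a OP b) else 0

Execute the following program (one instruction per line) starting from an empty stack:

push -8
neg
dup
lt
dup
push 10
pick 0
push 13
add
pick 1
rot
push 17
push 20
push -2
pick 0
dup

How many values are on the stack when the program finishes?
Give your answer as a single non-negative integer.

After 'push -8': stack = [-8] (depth 1)
After 'neg': stack = [8] (depth 1)
After 'dup': stack = [8, 8] (depth 2)
After 'lt': stack = [0] (depth 1)
After 'dup': stack = [0, 0] (depth 2)
After 'push 10': stack = [0, 0, 10] (depth 3)
After 'pick 0': stack = [0, 0, 10, 10] (depth 4)
After 'push 13': stack = [0, 0, 10, 10, 13] (depth 5)
After 'add': stack = [0, 0, 10, 23] (depth 4)
After 'pick 1': stack = [0, 0, 10, 23, 10] (depth 5)
After 'rot': stack = [0, 0, 23, 10, 10] (depth 5)
After 'push 17': stack = [0, 0, 23, 10, 10, 17] (depth 6)
After 'push 20': stack = [0, 0, 23, 10, 10, 17, 20] (depth 7)
After 'push -2': stack = [0, 0, 23, 10, 10, 17, 20, -2] (depth 8)
After 'pick 0': stack = [0, 0, 23, 10, 10, 17, 20, -2, -2] (depth 9)
After 'dup': stack = [0, 0, 23, 10, 10, 17, 20, -2, -2, -2] (depth 10)

Answer: 10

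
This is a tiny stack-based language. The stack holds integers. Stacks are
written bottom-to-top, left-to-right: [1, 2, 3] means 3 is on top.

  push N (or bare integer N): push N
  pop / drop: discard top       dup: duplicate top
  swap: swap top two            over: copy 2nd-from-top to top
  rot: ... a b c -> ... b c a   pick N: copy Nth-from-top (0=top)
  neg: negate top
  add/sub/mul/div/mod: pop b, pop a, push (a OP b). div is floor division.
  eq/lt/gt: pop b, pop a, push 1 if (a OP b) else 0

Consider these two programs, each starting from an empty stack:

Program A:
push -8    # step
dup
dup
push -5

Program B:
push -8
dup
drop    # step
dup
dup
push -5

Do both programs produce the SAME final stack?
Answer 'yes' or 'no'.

Program A trace:
  After 'push -8': [-8]
  After 'dup': [-8, -8]
  After 'dup': [-8, -8, -8]
  After 'push -5': [-8, -8, -8, -5]
Program A final stack: [-8, -8, -8, -5]

Program B trace:
  After 'push -8': [-8]
  After 'dup': [-8, -8]
  After 'drop': [-8]
  After 'dup': [-8, -8]
  After 'dup': [-8, -8, -8]
  After 'push -5': [-8, -8, -8, -5]
Program B final stack: [-8, -8, -8, -5]
Same: yes

Answer: yes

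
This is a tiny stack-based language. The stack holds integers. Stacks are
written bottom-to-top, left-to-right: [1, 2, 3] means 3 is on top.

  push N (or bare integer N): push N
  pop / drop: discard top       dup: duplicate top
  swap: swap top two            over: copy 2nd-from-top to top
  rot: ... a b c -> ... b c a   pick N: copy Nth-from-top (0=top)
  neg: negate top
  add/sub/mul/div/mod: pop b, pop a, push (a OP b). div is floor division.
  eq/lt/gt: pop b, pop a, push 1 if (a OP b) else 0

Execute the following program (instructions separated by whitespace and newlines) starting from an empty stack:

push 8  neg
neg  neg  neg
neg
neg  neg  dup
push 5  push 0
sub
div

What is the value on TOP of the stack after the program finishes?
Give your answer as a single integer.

After 'push 8': [8]
After 'neg': [-8]
After 'neg': [8]
After 'neg': [-8]
After 'neg': [8]
After 'neg': [-8]
After 'neg': [8]
After 'neg': [-8]
After 'dup': [-8, -8]
After 'push 5': [-8, -8, 5]
After 'push 0': [-8, -8, 5, 0]
After 'sub': [-8, -8, 5]
After 'div': [-8, -2]

Answer: -2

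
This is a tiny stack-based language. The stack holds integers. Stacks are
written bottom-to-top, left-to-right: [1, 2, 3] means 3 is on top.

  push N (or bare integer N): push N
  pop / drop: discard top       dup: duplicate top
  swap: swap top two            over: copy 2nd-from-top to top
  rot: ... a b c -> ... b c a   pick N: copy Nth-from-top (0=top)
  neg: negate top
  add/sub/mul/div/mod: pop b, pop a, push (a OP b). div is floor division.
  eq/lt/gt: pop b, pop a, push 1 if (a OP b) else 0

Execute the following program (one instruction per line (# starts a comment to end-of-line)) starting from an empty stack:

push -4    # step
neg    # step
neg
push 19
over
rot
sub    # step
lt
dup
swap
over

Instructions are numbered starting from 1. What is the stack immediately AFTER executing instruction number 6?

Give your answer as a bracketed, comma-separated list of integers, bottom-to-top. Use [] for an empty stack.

Step 1 ('push -4'): [-4]
Step 2 ('neg'): [4]
Step 3 ('neg'): [-4]
Step 4 ('push 19'): [-4, 19]
Step 5 ('over'): [-4, 19, -4]
Step 6 ('rot'): [19, -4, -4]

Answer: [19, -4, -4]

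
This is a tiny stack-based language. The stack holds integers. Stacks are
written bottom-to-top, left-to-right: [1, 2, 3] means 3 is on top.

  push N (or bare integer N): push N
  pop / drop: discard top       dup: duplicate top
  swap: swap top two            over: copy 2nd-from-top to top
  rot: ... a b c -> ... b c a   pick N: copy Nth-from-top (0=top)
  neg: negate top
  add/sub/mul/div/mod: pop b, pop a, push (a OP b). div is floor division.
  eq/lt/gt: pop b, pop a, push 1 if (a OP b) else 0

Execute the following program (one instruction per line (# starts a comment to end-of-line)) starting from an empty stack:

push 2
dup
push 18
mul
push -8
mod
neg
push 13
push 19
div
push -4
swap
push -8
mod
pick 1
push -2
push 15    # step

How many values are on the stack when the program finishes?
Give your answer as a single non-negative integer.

Answer: 7

Derivation:
After 'push 2': stack = [2] (depth 1)
After 'dup': stack = [2, 2] (depth 2)
After 'push 18': stack = [2, 2, 18] (depth 3)
After 'mul': stack = [2, 36] (depth 2)
After 'push -8': stack = [2, 36, -8] (depth 3)
After 'mod': stack = [2, -4] (depth 2)
After 'neg': stack = [2, 4] (depth 2)
After 'push 13': stack = [2, 4, 13] (depth 3)
After 'push 19': stack = [2, 4, 13, 19] (depth 4)
After 'div': stack = [2, 4, 0] (depth 3)
After 'push -4': stack = [2, 4, 0, -4] (depth 4)
After 'swap': stack = [2, 4, -4, 0] (depth 4)
After 'push -8': stack = [2, 4, -4, 0, -8] (depth 5)
After 'mod': stack = [2, 4, -4, 0] (depth 4)
After 'pick 1': stack = [2, 4, -4, 0, -4] (depth 5)
After 'push -2': stack = [2, 4, -4, 0, -4, -2] (depth 6)
After 'push 15': stack = [2, 4, -4, 0, -4, -2, 15] (depth 7)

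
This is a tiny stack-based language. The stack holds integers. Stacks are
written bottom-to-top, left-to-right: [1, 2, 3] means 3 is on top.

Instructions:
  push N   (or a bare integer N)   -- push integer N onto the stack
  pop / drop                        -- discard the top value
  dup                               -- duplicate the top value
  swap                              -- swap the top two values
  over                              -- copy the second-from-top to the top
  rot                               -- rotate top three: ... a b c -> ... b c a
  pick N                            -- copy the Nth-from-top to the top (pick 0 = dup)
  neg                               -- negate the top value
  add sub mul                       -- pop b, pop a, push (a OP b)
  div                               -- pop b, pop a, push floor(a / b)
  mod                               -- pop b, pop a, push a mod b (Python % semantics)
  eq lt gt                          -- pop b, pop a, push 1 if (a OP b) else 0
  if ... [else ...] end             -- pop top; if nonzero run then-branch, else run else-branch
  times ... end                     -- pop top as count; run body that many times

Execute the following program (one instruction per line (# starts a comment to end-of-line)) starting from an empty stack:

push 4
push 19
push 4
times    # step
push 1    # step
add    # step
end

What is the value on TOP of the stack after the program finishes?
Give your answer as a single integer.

Answer: 23

Derivation:
After 'push 4': [4]
After 'push 19': [4, 19]
After 'push 4': [4, 19, 4]
After 'times': [4, 19]
After 'push 1': [4, 19, 1]
After 'add': [4, 20]
After 'push 1': [4, 20, 1]
After 'add': [4, 21]
After 'push 1': [4, 21, 1]
After 'add': [4, 22]
After 'push 1': [4, 22, 1]
After 'add': [4, 23]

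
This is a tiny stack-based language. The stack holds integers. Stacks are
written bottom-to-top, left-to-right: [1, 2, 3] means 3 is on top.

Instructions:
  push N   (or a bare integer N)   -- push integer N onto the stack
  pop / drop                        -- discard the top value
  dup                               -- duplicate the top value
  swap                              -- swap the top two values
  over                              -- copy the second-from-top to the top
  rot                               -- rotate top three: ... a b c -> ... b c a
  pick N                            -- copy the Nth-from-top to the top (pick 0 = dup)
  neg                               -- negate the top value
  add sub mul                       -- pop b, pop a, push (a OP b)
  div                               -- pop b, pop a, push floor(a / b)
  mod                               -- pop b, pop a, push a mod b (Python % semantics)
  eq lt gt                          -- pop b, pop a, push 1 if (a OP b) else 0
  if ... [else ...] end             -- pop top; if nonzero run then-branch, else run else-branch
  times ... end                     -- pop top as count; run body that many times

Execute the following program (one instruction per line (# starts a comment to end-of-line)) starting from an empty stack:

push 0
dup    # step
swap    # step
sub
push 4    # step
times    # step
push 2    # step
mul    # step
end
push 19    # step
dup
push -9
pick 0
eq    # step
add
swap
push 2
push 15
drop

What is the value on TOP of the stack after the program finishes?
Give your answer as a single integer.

After 'push 0': [0]
After 'dup': [0, 0]
After 'swap': [0, 0]
After 'sub': [0]
After 'push 4': [0, 4]
After 'times': [0]
After 'push 2': [0, 2]
After 'mul': [0]
After 'push 2': [0, 2]
After 'mul': [0]
  ...
After 'push 19': [0, 19]
After 'dup': [0, 19, 19]
After 'push -9': [0, 19, 19, -9]
After 'pick 0': [0, 19, 19, -9, -9]
After 'eq': [0, 19, 19, 1]
After 'add': [0, 19, 20]
After 'swap': [0, 20, 19]
After 'push 2': [0, 20, 19, 2]
After 'push 15': [0, 20, 19, 2, 15]
After 'drop': [0, 20, 19, 2]

Answer: 2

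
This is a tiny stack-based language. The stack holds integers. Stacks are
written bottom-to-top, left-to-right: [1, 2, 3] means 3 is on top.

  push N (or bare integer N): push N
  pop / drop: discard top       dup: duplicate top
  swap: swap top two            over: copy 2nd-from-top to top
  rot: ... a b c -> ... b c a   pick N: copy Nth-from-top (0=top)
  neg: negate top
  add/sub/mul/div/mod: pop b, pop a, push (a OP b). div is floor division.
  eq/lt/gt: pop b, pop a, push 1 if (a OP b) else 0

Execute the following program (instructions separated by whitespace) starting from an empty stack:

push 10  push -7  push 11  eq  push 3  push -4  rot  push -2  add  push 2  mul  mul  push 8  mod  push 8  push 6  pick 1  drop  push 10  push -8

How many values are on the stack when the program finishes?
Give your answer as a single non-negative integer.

Answer: 7

Derivation:
After 'push 10': stack = [10] (depth 1)
After 'push -7': stack = [10, -7] (depth 2)
After 'push 11': stack = [10, -7, 11] (depth 3)
After 'eq': stack = [10, 0] (depth 2)
After 'push 3': stack = [10, 0, 3] (depth 3)
After 'push -4': stack = [10, 0, 3, -4] (depth 4)
After 'rot': stack = [10, 3, -4, 0] (depth 4)
After 'push -2': stack = [10, 3, -4, 0, -2] (depth 5)
After 'add': stack = [10, 3, -4, -2] (depth 4)
After 'push 2': stack = [10, 3, -4, -2, 2] (depth 5)
After 'mul': stack = [10, 3, -4, -4] (depth 4)
After 'mul': stack = [10, 3, 16] (depth 3)
After 'push 8': stack = [10, 3, 16, 8] (depth 4)
After 'mod': stack = [10, 3, 0] (depth 3)
After 'push 8': stack = [10, 3, 0, 8] (depth 4)
After 'push 6': stack = [10, 3, 0, 8, 6] (depth 5)
After 'pick 1': stack = [10, 3, 0, 8, 6, 8] (depth 6)
After 'drop': stack = [10, 3, 0, 8, 6] (depth 5)
After 'push 10': stack = [10, 3, 0, 8, 6, 10] (depth 6)
After 'push -8': stack = [10, 3, 0, 8, 6, 10, -8] (depth 7)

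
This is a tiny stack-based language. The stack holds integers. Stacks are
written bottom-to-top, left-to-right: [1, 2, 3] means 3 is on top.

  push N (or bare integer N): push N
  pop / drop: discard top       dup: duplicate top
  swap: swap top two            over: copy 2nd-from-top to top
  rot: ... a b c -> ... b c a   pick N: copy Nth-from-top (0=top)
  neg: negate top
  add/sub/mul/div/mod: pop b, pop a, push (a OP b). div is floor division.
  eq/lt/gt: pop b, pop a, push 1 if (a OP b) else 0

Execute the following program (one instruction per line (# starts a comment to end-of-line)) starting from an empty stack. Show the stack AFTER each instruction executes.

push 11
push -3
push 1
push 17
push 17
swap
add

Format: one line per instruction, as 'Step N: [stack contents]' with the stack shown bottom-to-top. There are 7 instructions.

Step 1: [11]
Step 2: [11, -3]
Step 3: [11, -3, 1]
Step 4: [11, -3, 1, 17]
Step 5: [11, -3, 1, 17, 17]
Step 6: [11, -3, 1, 17, 17]
Step 7: [11, -3, 1, 34]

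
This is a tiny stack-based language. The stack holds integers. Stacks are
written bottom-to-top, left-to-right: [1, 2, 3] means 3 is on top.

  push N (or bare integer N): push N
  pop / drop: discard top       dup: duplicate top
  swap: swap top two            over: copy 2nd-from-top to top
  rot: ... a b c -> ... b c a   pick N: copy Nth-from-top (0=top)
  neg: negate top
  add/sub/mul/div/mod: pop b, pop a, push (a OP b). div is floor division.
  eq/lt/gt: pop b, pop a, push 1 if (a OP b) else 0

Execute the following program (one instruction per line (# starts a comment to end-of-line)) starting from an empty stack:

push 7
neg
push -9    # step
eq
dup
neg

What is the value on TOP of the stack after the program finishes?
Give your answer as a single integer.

After 'push 7': [7]
After 'neg': [-7]
After 'push -9': [-7, -9]
After 'eq': [0]
After 'dup': [0, 0]
After 'neg': [0, 0]

Answer: 0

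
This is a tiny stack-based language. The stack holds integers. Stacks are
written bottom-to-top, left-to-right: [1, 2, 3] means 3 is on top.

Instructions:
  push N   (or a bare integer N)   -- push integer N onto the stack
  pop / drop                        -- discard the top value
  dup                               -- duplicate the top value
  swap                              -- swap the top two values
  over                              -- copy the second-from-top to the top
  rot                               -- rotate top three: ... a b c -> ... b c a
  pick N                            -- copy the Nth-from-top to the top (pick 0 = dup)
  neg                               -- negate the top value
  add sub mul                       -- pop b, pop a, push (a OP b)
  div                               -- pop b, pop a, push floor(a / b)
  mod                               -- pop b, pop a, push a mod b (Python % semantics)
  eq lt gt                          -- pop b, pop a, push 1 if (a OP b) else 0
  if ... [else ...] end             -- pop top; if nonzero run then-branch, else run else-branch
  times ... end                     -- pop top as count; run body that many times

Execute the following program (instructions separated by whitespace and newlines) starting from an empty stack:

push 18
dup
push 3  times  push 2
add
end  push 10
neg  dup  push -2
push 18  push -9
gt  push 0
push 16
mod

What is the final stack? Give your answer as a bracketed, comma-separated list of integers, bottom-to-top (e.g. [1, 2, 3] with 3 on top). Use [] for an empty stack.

After 'push 18': [18]
After 'dup': [18, 18]
After 'push 3': [18, 18, 3]
After 'times': [18, 18]
After 'push 2': [18, 18, 2]
After 'add': [18, 20]
After 'push 2': [18, 20, 2]
After 'add': [18, 22]
After 'push 2': [18, 22, 2]
After 'add': [18, 24]
After 'push 10': [18, 24, 10]
After 'neg': [18, 24, -10]
After 'dup': [18, 24, -10, -10]
After 'push -2': [18, 24, -10, -10, -2]
After 'push 18': [18, 24, -10, -10, -2, 18]
After 'push -9': [18, 24, -10, -10, -2, 18, -9]
After 'gt': [18, 24, -10, -10, -2, 1]
After 'push 0': [18, 24, -10, -10, -2, 1, 0]
After 'push 16': [18, 24, -10, -10, -2, 1, 0, 16]
After 'mod': [18, 24, -10, -10, -2, 1, 0]

Answer: [18, 24, -10, -10, -2, 1, 0]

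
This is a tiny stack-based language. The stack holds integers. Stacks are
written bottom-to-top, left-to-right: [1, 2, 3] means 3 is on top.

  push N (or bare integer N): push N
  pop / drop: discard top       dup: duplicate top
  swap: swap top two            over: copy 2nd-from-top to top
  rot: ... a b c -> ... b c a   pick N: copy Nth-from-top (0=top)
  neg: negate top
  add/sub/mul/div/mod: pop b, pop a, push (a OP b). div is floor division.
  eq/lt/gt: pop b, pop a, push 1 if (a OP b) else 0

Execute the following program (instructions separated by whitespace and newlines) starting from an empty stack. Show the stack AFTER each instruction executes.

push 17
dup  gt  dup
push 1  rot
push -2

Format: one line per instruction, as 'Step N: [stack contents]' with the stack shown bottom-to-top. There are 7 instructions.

Step 1: [17]
Step 2: [17, 17]
Step 3: [0]
Step 4: [0, 0]
Step 5: [0, 0, 1]
Step 6: [0, 1, 0]
Step 7: [0, 1, 0, -2]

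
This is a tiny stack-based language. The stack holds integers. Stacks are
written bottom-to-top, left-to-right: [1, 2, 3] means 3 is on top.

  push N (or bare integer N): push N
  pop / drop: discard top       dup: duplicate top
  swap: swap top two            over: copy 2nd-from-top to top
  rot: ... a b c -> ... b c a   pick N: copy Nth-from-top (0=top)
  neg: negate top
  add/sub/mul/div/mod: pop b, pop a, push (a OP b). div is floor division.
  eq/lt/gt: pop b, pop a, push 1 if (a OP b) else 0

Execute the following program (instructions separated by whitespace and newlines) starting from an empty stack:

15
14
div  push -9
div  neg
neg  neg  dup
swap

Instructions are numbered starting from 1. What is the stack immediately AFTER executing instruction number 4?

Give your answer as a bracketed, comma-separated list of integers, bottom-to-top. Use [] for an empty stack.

Answer: [1, -9]

Derivation:
Step 1 ('15'): [15]
Step 2 ('14'): [15, 14]
Step 3 ('div'): [1]
Step 4 ('push -9'): [1, -9]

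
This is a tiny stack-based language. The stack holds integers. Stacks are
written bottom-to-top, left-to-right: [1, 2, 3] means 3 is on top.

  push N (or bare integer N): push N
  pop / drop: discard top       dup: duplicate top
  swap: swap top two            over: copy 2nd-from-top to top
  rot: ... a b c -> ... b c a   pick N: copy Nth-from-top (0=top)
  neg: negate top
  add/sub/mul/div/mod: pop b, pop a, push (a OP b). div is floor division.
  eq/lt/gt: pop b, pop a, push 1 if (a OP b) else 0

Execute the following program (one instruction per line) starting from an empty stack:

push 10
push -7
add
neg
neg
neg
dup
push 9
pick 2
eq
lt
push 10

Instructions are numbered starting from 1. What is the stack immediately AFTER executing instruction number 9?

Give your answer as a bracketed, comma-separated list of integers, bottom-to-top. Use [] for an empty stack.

Answer: [-3, -3, 9, -3]

Derivation:
Step 1 ('push 10'): [10]
Step 2 ('push -7'): [10, -7]
Step 3 ('add'): [3]
Step 4 ('neg'): [-3]
Step 5 ('neg'): [3]
Step 6 ('neg'): [-3]
Step 7 ('dup'): [-3, -3]
Step 8 ('push 9'): [-3, -3, 9]
Step 9 ('pick 2'): [-3, -3, 9, -3]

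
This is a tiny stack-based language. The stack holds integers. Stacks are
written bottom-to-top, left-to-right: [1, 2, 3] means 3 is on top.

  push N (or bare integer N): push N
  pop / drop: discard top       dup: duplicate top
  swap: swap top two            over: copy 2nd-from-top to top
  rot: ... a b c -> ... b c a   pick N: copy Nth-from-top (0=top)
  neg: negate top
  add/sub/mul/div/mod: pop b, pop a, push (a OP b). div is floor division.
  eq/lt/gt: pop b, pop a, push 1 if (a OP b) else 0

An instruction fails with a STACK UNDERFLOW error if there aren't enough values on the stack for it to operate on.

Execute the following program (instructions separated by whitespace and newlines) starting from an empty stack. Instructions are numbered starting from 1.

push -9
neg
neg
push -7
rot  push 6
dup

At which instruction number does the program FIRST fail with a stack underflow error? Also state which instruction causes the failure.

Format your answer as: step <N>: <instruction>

Answer: step 5: rot

Derivation:
Step 1 ('push -9'): stack = [-9], depth = 1
Step 2 ('neg'): stack = [9], depth = 1
Step 3 ('neg'): stack = [-9], depth = 1
Step 4 ('push -7'): stack = [-9, -7], depth = 2
Step 5 ('rot'): needs 3 value(s) but depth is 2 — STACK UNDERFLOW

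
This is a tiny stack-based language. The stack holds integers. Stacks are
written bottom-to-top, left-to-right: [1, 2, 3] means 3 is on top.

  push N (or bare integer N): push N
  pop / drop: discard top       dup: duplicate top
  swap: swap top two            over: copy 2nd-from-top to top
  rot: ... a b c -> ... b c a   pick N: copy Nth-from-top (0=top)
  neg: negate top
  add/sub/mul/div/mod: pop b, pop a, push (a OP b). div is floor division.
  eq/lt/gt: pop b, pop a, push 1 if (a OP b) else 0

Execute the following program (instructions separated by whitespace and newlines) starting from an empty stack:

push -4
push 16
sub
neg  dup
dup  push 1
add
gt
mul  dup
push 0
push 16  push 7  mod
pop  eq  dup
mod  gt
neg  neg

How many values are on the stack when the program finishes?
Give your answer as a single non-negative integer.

Answer: 1

Derivation:
After 'push -4': stack = [-4] (depth 1)
After 'push 16': stack = [-4, 16] (depth 2)
After 'sub': stack = [-20] (depth 1)
After 'neg': stack = [20] (depth 1)
After 'dup': stack = [20, 20] (depth 2)
After 'dup': stack = [20, 20, 20] (depth 3)
After 'push 1': stack = [20, 20, 20, 1] (depth 4)
After 'add': stack = [20, 20, 21] (depth 3)
After 'gt': stack = [20, 0] (depth 2)
After 'mul': stack = [0] (depth 1)
  ...
After 'push 16': stack = [0, 0, 0, 16] (depth 4)
After 'push 7': stack = [0, 0, 0, 16, 7] (depth 5)
After 'mod': stack = [0, 0, 0, 2] (depth 4)
After 'pop': stack = [0, 0, 0] (depth 3)
After 'eq': stack = [0, 1] (depth 2)
After 'dup': stack = [0, 1, 1] (depth 3)
After 'mod': stack = [0, 0] (depth 2)
After 'gt': stack = [0] (depth 1)
After 'neg': stack = [0] (depth 1)
After 'neg': stack = [0] (depth 1)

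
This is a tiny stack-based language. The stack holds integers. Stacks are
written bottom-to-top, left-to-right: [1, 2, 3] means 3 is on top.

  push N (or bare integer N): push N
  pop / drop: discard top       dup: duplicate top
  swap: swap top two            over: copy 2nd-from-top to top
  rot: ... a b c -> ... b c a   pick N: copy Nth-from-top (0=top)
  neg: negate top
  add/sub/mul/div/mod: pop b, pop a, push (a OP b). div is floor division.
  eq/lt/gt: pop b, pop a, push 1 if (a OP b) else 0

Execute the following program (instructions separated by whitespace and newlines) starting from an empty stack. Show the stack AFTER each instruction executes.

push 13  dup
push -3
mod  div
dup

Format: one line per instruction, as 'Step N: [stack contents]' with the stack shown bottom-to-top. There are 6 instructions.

Step 1: [13]
Step 2: [13, 13]
Step 3: [13, 13, -3]
Step 4: [13, -2]
Step 5: [-7]
Step 6: [-7, -7]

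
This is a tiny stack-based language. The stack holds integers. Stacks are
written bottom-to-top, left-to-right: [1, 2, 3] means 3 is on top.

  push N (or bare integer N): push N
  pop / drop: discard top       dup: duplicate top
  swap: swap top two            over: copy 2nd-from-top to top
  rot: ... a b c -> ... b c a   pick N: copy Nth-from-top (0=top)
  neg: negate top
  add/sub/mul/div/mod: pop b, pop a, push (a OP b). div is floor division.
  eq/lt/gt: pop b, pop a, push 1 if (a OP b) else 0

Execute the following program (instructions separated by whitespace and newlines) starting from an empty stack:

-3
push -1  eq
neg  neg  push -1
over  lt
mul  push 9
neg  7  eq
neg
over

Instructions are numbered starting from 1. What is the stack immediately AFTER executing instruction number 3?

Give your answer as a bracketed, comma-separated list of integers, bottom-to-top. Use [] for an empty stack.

Step 1 ('-3'): [-3]
Step 2 ('push -1'): [-3, -1]
Step 3 ('eq'): [0]

Answer: [0]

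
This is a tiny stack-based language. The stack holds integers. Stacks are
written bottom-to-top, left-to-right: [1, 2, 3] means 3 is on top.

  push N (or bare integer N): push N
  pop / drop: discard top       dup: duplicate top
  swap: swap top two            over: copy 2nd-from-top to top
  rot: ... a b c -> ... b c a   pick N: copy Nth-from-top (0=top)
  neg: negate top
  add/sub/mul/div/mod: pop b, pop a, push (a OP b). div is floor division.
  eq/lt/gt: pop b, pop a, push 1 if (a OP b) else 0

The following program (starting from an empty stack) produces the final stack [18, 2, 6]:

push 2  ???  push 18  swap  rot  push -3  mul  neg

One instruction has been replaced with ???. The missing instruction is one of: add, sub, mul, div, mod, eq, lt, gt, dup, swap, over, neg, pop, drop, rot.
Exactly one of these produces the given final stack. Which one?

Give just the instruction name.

Stack before ???: [2]
Stack after ???:  [2, 2]
The instruction that transforms [2] -> [2, 2] is: dup

Answer: dup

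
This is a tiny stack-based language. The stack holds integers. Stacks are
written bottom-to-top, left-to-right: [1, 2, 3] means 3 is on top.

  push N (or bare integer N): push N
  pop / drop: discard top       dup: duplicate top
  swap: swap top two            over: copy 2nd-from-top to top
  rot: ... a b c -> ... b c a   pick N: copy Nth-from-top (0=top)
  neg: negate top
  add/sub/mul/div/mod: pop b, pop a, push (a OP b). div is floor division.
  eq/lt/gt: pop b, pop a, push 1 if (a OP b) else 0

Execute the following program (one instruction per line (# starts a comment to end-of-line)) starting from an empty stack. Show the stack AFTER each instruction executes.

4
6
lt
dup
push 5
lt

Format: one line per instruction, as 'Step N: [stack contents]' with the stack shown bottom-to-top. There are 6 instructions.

Step 1: [4]
Step 2: [4, 6]
Step 3: [1]
Step 4: [1, 1]
Step 5: [1, 1, 5]
Step 6: [1, 1]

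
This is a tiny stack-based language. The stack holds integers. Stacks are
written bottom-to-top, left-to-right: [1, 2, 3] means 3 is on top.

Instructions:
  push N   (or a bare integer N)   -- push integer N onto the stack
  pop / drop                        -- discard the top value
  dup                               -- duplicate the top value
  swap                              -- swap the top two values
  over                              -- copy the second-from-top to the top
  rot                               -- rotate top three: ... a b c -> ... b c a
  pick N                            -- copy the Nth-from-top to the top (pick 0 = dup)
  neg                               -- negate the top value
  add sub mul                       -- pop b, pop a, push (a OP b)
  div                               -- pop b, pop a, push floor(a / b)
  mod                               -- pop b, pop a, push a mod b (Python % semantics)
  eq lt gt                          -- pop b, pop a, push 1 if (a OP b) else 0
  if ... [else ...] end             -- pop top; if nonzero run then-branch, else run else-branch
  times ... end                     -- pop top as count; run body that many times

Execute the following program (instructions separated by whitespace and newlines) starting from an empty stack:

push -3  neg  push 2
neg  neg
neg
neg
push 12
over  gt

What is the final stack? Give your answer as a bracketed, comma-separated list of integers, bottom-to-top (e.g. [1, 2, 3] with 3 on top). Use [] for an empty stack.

Answer: [3, 2, 1]

Derivation:
After 'push -3': [-3]
After 'neg': [3]
After 'push 2': [3, 2]
After 'neg': [3, -2]
After 'neg': [3, 2]
After 'neg': [3, -2]
After 'neg': [3, 2]
After 'push 12': [3, 2, 12]
After 'over': [3, 2, 12, 2]
After 'gt': [3, 2, 1]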